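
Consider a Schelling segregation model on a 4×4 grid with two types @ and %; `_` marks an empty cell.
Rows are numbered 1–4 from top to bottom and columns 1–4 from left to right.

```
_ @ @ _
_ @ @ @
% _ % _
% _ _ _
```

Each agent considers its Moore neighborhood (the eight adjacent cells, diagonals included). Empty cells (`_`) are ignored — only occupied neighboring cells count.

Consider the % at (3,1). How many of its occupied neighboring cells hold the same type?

Occupied neighbors of (3,1): (2,2)=@, (4,1)=%.
Same type (%): 1 of 2.

1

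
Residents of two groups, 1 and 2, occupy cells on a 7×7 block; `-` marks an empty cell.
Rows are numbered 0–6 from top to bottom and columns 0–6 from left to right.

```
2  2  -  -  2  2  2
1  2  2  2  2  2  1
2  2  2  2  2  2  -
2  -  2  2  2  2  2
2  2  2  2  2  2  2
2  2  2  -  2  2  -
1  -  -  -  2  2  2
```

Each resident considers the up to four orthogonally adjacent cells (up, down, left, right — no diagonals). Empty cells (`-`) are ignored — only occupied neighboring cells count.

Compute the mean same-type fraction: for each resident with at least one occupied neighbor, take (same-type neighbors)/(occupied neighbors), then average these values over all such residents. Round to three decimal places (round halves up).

0.871

Row 0: (0,0)2 1/2 · (0,1)2 2/2 · (0,4)2 2/2 · (0,5)2 3/3 · (0,6)2 1/2
Row 1: (1,0)1 0/3 · (1,1)2 3/4 · (1,2)2 3/3 · (1,3)2 3/3 · (1,4)2 4/4 · (1,5)2 3/4 · (1,6)1 0/2
Row 2: (2,0)2 2/3 · (2,1)2 3/3 · (2,2)2 4/4 · (2,3)2 4/4 · (2,4)2 4/4 · (2,5)2 3/3
Row 3: (3,0)2 2/2 · (3,2)2 3/3 · (3,3)2 4/4 · (3,4)2 4/4 · (3,5)2 4/4 · (3,6)2 2/2
Row 4: (4,0)2 3/3 · (4,1)2 3/3 · (4,2)2 4/4 · (4,3)2 3/3 · (4,4)2 4/4 · (4,5)2 4/4 · (4,6)2 2/2
Row 5: (5,0)2 2/3 · (5,1)2 3/3 · (5,2)2 2/2 · (5,4)2 3/3 · (5,5)2 3/3
Row 6: (6,0)1 0/1 · (6,4)2 2/2 · (6,5)2 3/3 · (6,6)2 1/1
Sum over 40 residents: 1/2 + 2/2 + 2/2 + 3/3 + 1/2 + 0/3 + 3/4 + 3/3 + 3/3 + 4/4 + 3/4 + 0/2 + 2/3 + 3/3 + 4/4 + 4/4 + 4/4 + 3/3 + 2/2 + 3/3 + 4/4 + 4/4 + 4/4 + 2/2 + 3/3 + 3/3 + 4/4 + 3/3 + 4/4 + 4/4 + 2/2 + 2/3 + 3/3 + 2/2 + 3/3 + 3/3 + 0/1 + 2/2 + 3/3 + 1/1 = 209/6; mean = 209/6 ÷ 40 = 209/240 = 0.870833… → 0.871.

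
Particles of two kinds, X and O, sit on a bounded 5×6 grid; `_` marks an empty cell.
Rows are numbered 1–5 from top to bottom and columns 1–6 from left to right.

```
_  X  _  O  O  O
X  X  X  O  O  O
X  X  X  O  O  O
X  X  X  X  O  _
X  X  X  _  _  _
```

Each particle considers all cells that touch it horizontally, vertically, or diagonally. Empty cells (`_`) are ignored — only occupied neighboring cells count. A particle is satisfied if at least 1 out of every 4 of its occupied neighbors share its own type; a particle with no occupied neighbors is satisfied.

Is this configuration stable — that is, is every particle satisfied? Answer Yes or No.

Yes

(1,2)X 3/3 ok
(1,4)O 3/4 ok
(1,5)O 5/5 ok
(1,6)O 3/3 ok
(2,1)X 4/4 ok
(2,2)X 6/6 ok
(2,3)X 4/7 ok
(2,4)O 5/7 ok
(2,5)O 8/8 ok
(2,6)O 5/5 ok
(3,1)X 5/5 ok
(3,2)X 8/8 ok
(3,3)X 6/8 ok
(3,4)O 4/8 ok
(3,5)O 6/7 ok
(3,6)O 4/4 ok
(4,1)X 5/5 ok
(4,2)X 8/8 ok
(4,3)X 6/7 ok
(4,4)X 3/6 ok
(4,5)O 3/4 ok
(5,1)X 3/3 ok
(5,2)X 5/5 ok
(5,3)X 4/4 ok
All meet the threshold, so the configuration is stable.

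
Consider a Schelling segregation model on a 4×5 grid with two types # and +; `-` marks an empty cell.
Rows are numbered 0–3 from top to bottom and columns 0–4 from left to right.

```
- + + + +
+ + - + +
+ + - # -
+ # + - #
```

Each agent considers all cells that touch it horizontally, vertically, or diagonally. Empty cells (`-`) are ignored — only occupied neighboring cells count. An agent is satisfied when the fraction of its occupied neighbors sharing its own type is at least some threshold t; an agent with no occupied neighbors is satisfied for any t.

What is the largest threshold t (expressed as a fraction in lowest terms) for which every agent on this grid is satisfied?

0/1

(0,1)+ 3/3
(0,2)+ 4/4
(0,3)+ 4/4
(0,4)+ 3/3
(1,0)+ 4/4
(1,1)+ 5/5
(1,3)+ 4/5
(1,4)+ 3/4
(2,0)+ 4/5
(2,1)+ 5/6
(2,3)# 1/4
(3,0)+ 2/3
(3,1)# 0/4
(3,2)+ 1/3
(3,4)# 1/1
The smallest same-type fraction is 0/4 at (3,1), which reduces to 0/1. Any threshold above that leaves this agent unsatisfied.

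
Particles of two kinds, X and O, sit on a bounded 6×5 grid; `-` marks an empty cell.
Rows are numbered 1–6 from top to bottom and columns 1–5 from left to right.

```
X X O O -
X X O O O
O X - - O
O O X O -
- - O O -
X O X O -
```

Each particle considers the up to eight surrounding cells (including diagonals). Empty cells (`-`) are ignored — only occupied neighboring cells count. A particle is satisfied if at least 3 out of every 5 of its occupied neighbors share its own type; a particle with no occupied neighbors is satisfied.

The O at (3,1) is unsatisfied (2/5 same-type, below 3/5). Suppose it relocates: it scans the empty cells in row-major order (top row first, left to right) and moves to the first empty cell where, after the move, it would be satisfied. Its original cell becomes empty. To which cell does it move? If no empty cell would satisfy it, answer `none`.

(1,5)

Vacating (3,1). Empty cells in order:
  (1,5): 3/3 same-type → satisfied — stop here.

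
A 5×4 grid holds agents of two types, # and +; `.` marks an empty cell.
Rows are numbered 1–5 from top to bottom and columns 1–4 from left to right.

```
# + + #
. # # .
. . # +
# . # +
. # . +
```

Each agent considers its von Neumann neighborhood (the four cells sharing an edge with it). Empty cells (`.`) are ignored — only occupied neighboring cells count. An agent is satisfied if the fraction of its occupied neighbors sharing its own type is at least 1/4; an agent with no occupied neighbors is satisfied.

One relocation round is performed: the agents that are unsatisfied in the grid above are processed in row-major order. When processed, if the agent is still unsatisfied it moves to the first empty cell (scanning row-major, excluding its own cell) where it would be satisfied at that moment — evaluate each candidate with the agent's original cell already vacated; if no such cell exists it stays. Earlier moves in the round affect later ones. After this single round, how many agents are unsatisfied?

Initially unsatisfied (in order): (1,1), (1,4).
  (1,1) → (2,1).
  (1,4) → (1,1).
Resulting grid:
# + + .
# # # .
. . # +
# . # +
. # . +
All satisfied now.

0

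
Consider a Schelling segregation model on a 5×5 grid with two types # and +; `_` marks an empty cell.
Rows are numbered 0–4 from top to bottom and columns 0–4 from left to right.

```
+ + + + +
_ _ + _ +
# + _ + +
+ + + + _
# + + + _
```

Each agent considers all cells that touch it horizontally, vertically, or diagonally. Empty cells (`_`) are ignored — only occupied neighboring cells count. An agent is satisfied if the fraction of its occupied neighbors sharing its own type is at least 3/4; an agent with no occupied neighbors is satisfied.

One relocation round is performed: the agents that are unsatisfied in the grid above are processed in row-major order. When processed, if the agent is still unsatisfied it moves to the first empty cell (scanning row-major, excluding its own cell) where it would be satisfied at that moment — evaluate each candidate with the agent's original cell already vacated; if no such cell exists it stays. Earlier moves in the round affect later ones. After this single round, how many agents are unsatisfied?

Initially unsatisfied (in order): (2,0), (3,0), (3,1), (4,0).
  (2,0): no empty cell satisfies it; stays.
  (3,0) → (1,0).
  (3,1) → (1,1).
  (4,0): no empty cell satisfies it; stays.
Resulting grid:
+ + + + +
+ + + _ +
# + _ + +
_ _ + + _
# + + + _
Unsatisfied now: (2,0), (4,0), (4,1).

3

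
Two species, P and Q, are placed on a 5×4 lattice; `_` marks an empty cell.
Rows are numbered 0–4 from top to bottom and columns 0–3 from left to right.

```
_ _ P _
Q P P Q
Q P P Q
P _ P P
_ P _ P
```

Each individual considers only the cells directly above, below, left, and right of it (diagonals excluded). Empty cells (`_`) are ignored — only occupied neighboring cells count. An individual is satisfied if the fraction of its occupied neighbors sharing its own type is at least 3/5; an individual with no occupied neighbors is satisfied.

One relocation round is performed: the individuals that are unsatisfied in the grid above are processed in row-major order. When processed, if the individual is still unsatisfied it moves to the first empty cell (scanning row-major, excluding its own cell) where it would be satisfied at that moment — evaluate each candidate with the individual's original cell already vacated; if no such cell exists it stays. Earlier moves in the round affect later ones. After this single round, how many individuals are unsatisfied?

Initially unsatisfied (in order): (1,0), (1,3), (2,0), (2,3), (3,0).
  (1,0) → (0,0).
  (1,3) → (1,0).
  (2,0): no empty cell satisfies it; stays.
  (2,3): no empty cell satisfies it; stays.
  (3,0) → (0,1).
Resulting grid:
Q P P _
Q P P _
Q P P Q
_ _ P P
_ P _ P
Unsatisfied now: (0,0), (2,0), (2,3).

3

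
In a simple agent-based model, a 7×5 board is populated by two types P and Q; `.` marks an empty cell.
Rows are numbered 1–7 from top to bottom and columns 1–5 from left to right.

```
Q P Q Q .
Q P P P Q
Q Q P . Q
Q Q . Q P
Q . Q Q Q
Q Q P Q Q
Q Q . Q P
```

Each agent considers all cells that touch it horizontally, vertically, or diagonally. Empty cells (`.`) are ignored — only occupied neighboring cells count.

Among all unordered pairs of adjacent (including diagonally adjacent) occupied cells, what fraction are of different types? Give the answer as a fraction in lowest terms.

31/76

Scan each occupied cell's neighbors to the right and below (and the two forward diagonals) so each pair is counted once.
From row 1: 9 unlike of 14 pairs (running 9/14).
From row 2: 6 unlike of 14 pairs (running 15/28).
From row 3: 4 unlike of 10 pairs (running 19/38).
From row 4: 3 unlike of 10 pairs (running 22/48).
From row 5: 2 unlike of 12 pairs (running 24/60).
From row 6: 6 unlike of 14 pairs (running 30/74).
From row 7: 1 unlike of 2 pairs (running 31/76).
Total adjacent occupied pairs: 76; unlike-type pairs: 31.
31/76 is already in lowest terms.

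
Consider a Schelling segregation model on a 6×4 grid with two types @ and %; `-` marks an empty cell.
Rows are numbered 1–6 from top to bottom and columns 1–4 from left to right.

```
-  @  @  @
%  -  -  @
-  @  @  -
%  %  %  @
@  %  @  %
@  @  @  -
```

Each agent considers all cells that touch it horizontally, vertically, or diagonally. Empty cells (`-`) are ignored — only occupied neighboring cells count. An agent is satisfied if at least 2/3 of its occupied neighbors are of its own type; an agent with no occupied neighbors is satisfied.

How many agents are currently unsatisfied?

Row 1: (1,2)@ 1/2 unhappy · (1,3)@ 3/3 ok · (1,4)@ 2/2 ok
Row 2: (2,1)% 0/2 unhappy · (2,4)@ 3/3 ok
Row 3: (3,2)@ 1/5 unhappy · (3,3)@ 3/5 unhappy
Row 4: (4,1)% 2/4 unhappy · (4,2)% 3/7 unhappy · (4,3)% 3/7 unhappy · (4,4)@ 2/4 unhappy
Row 5: (5,1)@ 2/5 unhappy · (5,2)% 3/8 unhappy · (5,3)@ 3/7 unhappy · (5,4)% 1/4 unhappy
Row 6: (6,1)@ 2/3 ok · (6,2)@ 4/5 ok · (6,3)@ 2/4 unhappy
Unsatisfied: (1,2), (2,1), (3,2), (3,3), (4,1), (4,2), (4,3), (4,4), (5,1), (5,2), (5,3), (5,4), (6,3) — 13 in total.

13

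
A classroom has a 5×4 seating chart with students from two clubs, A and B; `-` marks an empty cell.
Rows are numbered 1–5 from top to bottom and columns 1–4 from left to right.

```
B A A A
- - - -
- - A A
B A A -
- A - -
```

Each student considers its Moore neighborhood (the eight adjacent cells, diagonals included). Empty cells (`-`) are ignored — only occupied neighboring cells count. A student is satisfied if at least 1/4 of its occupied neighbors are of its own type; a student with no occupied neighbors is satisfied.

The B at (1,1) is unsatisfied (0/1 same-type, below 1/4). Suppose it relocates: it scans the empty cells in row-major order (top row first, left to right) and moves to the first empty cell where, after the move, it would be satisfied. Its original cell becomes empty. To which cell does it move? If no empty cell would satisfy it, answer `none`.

(3,1)

Vacating (1,1). Empty cells in order:
  (2,1): 0/1 same-type → still unsatisfied.
  (2,2): 0/3 same-type → still unsatisfied.
  (2,3): 0/5 same-type → still unsatisfied.
  (2,4): 0/4 same-type → still unsatisfied.
  (3,1): 1/2 same-type → satisfied — stop here.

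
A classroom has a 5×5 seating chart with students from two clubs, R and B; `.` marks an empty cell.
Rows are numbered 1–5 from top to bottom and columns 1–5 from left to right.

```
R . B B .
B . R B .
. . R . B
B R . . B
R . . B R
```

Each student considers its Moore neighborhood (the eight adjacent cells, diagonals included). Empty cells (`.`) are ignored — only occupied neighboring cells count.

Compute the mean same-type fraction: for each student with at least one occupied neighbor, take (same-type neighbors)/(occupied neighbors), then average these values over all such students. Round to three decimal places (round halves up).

0.442

Row 1: (1,1)R 0/1 · (1,3)B 2/3 · (1,4)B 2/3
Row 2: (2,1)B 0/1 · (2,3)R 1/4 · (2,4)B 3/5
Row 3: (3,3)R 2/3 · (3,5)B 2/2
Row 4: (4,1)B 0/2 · (4,2)R 2/3 · (4,5)B 2/3
Row 5: (5,1)R 1/2 · (5,4)B 1/2 · (5,5)R 0/2
Sum over 14 students: 0/1 + 2/3 + 2/3 + 0/1 + 1/4 + 3/5 + 2/3 + 2/2 + 0/2 + 2/3 + 2/3 + 1/2 + 1/2 + 0/2 = 371/60; mean = 371/60 ÷ 14 = 53/120 = 0.441666… → 0.442.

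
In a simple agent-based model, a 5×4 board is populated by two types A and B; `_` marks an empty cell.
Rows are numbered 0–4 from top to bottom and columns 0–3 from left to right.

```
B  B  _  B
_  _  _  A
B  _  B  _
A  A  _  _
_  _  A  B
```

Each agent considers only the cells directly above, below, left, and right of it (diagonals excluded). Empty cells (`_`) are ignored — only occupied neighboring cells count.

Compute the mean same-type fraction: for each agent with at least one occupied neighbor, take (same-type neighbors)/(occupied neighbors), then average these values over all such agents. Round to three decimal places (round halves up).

0.389

Row 0: (0,0)B 1/1 · (0,1)B 1/1 · (0,3)B 0/1
Row 1: (1,3)A 0/1
Row 2: (2,0)B 0/1 · (2,2)B — no occupied neighbors
Row 3: (3,0)A 1/2 · (3,1)A 1/1
Row 4: (4,2)A 0/1 · (4,3)B 0/1
Sum over 9 agents: 1/1 + 1/1 + 0/1 + 0/1 + 0/1 + 1/2 + 1/1 + 0/1 + 0/1 = 7/2; mean = 7/2 ÷ 9 = 7/18 = 0.388888… → 0.389.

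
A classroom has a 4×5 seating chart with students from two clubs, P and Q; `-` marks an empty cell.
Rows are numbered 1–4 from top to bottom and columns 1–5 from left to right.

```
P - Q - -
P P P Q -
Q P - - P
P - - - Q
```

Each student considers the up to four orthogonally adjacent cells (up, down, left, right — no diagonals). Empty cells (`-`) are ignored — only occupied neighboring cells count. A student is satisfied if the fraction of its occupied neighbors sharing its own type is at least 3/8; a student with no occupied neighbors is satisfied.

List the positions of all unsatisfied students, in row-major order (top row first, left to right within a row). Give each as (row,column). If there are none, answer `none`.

Row 1: (1,1)P 1/1 satisfied · (1,3)Q 0/1 not
Row 2: (2,1)P 2/3 satisfied · (2,2)P 3/3 satisfied · (2,3)P 1/3 not · (2,4)Q 0/1 not
Row 3: (3,1)Q 0/3 not · (3,2)P 1/2 satisfied · (3,5)P 0/1 not
Row 4: (4,1)P 0/1 not · (4,5)Q 0/1 not

(1,3), (2,3), (2,4), (3,1), (3,5), (4,1), (4,5)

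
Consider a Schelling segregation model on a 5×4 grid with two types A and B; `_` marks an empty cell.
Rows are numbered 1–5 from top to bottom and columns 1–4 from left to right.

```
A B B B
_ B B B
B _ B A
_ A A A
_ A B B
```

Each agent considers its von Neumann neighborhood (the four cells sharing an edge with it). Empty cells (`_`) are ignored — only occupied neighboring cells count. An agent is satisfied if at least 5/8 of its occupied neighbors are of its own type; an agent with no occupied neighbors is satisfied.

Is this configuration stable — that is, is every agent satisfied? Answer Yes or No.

No

(1,1)A 0/1 ✗
(1,2)B 2/3 ✓
(1,3)B 3/3 ✓
(1,4)B 2/2 ✓
(2,2)B 2/2 ✓
(2,3)B 4/4 ✓
(2,4)B 2/3 ✓
(3,1)B 0/0 ✓
(3,3)B 1/3 ✗
(3,4)A 1/3 ✗
(4,2)A 2/2 ✓
(4,3)A 2/4 ✗
(4,4)A 2/3 ✓
(5,2)A 1/2 ✗
(5,3)B 1/3 ✗
(5,4)B 1/2 ✗
For instance (1,1) has only 0/1 same-type neighbors, below 5/8.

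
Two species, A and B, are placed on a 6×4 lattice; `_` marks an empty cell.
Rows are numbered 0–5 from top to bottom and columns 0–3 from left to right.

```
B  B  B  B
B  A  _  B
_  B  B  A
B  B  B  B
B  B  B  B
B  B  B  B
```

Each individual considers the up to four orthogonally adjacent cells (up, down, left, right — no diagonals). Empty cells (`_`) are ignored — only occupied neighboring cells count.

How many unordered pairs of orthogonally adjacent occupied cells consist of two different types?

Scan each occupied cell's neighbors to the right and below so each pair is counted once.
Row 0: B(0,0)–B(0,1)= B(0,0)–B(1,0)= B(0,1)–B(0,2)= B(0,1)–A(1,1)≠ B(0,2)–B(0,3)= B(0,3)–B(1,3)=  → 1/6 unlike.
Row 1: B(1,0)–A(1,1)≠ A(1,1)–B(2,1)≠ B(1,3)–A(2,3)≠  → 3/3 unlike.
Row 2: B(2,1)–B(2,2)= B(2,1)–B(3,1)= B(2,2)–A(2,3)≠ B(2,2)–B(3,2)= A(2,3)–B(3,3)≠  → 2/5 unlike.
Row 3: B(3,0)–B(3,1)= B(3,0)–B(4,0)= B(3,1)–B(3,2)= B(3,1)–B(4,1)= B(3,2)–B(3,3)= B(3,2)–B(4,2)= B(3,3)–B(4,3)=  → 0/7 unlike.
Row 4: B(4,0)–B(4,1)= B(4,0)–B(5,0)= B(4,1)–B(4,2)= B(4,1)–B(5,1)= B(4,2)–B(4,3)= B(4,2)–B(5,2)= B(4,3)–B(5,3)=  → 0/7 unlike.
Row 5: B(5,0)–B(5,1)= B(5,1)–B(5,2)= B(5,2)–B(5,3)=  → 0/3 unlike.
Total adjacent occupied pairs: 31; unlike-type pairs: 6.

6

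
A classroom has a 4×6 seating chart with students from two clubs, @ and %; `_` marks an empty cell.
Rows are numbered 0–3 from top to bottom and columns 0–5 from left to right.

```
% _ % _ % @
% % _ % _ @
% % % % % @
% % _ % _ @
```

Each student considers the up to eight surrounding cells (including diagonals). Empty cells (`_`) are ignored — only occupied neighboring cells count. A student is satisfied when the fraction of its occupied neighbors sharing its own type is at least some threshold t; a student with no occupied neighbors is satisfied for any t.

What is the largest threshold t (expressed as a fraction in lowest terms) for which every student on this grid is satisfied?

Row 0: (0,0)% 2/2 · (0,2)% 2/2 · (0,4)% 1/3 · (0,5)@ 1/2
Row 1: (1,0)% 4/4 · (1,1)% 6/6 · (1,3)% 5/5 · (1,5)@ 2/4
Row 2: (2,0)% 5/5 · (2,1)% 6/6 · (2,2)% 6/6 · (2,3)% 4/4 · (2,4)% 3/6 · (2,5)@ 2/3
Row 3: (3,0)% 3/3 · (3,1)% 4/4 · (3,3)% 3/3 · (3,5)@ 1/2
The smallest same-type fraction is 1/3 at (0,4), which reduces to 1/3. Any threshold above that leaves this student unsatisfied.

1/3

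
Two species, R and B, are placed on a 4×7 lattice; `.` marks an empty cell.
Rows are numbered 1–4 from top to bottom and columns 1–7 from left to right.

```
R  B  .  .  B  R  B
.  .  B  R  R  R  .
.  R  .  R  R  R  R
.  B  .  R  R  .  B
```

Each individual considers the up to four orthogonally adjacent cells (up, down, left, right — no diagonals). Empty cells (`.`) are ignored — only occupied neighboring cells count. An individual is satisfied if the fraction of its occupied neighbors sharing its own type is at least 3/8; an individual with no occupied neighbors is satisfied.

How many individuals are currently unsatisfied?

Row 1: (1,1)R 0/1 not · (1,2)B 0/1 not · (1,5)B 0/2 not · (1,6)R 1/3 not · (1,7)B 0/1 not
Row 2: (2,3)B 0/1 not · (2,4)R 2/3 satisfied · (2,5)R 3/4 satisfied · (2,6)R 3/3 satisfied
Row 3: (3,2)R 0/1 not · (3,4)R 3/3 satisfied · (3,5)R 4/4 satisfied · (3,6)R 3/3 satisfied · (3,7)R 1/2 satisfied
Row 4: (4,2)B 0/1 not · (4,4)R 2/2 satisfied · (4,5)R 2/2 satisfied · (4,7)B 0/1 not
Unsatisfied: (1,1), (1,2), (1,5), (1,6), (1,7), (2,3), (3,2), (4,2), (4,7) — 9 in total.

9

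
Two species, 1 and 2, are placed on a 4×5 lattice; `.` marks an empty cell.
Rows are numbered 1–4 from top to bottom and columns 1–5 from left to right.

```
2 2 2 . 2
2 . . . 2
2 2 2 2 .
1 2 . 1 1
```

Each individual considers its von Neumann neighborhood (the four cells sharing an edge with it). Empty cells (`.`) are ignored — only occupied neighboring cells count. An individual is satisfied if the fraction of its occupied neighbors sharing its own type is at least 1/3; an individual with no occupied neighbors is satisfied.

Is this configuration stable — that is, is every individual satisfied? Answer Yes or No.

No

(1,1)2 2/2 satisfied
(1,2)2 2/2 satisfied
(1,3)2 1/1 satisfied
(1,5)2 1/1 satisfied
(2,1)2 2/2 satisfied
(2,5)2 1/1 satisfied
(3,1)2 2/3 satisfied
(3,2)2 3/3 satisfied
(3,3)2 2/2 satisfied
(3,4)2 1/2 satisfied
(4,1)1 0/2 not
(4,2)2 1/2 satisfied
(4,4)1 1/2 satisfied
(4,5)1 1/1 satisfied
For instance (4,1) has only 0/2 same-type neighbors, below 1/3.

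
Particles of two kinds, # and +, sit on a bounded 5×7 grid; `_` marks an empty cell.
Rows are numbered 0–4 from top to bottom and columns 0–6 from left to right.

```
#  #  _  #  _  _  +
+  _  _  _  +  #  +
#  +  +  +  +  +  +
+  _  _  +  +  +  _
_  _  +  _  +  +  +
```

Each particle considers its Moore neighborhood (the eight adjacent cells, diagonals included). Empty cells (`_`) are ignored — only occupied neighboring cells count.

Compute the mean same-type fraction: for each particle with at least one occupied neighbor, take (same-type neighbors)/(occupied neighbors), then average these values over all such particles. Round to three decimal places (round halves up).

Row 0: (0,0)# 1/2 · (0,1)# 1/2 · (0,3)# 0/1 · (0,6)+ 1/2
Row 1: (1,0)+ 1/4 · (1,4)+ 3/5 · (1,5)# 0/6 · (1,6)+ 3/4
Row 2: (2,0)# 0/3 · (2,1)+ 3/4 · (2,2)+ 3/3 · (2,3)+ 5/5 · (2,4)+ 6/7 · (2,5)+ 6/7 · (2,6)+ 3/4
Row 3: (3,0)+ 1/2 · (3,3)+ 6/6 · (3,4)+ 7/7 · (3,5)+ 7/7
Row 4: (4,2)+ 1/1 · (4,4)+ 4/4 · (4,5)+ 4/4 · (4,6)+ 2/2
Sum over 23 particles: 1/2 + 1/2 + 0/1 + 1/2 + 1/4 + 3/5 + 0/6 + 3/4 + 0/3 + 3/4 + 3/3 + 5/5 + 6/7 + 6/7 + 3/4 + 1/2 + 6/6 + 7/7 + 7/7 + 1/1 + 4/4 + 4/4 + 2/2 = 1107/70; mean = 1107/70 ÷ 23 = 1107/1610 = 0.687577… → 0.688.

0.688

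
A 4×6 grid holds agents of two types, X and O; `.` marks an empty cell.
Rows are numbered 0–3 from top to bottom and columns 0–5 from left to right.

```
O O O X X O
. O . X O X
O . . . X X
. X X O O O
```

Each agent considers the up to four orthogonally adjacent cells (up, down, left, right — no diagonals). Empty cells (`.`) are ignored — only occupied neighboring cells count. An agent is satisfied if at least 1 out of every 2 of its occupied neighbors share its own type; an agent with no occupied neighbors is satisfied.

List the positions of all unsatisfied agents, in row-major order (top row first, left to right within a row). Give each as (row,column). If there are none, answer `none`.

(0,0)O 1/1 ✓
(0,1)O 3/3 ✓
(0,2)O 1/2 ✓
(0,3)X 2/3 ✓
(0,4)X 1/3 ✗
(0,5)O 0/2 ✗
(1,1)O 1/1 ✓
(1,3)X 1/2 ✓
(1,4)O 0/4 ✗
(1,5)X 1/3 ✗
(2,0)O 0/0 ✓
(2,4)X 1/3 ✗
(2,5)X 2/3 ✓
(3,1)X 1/1 ✓
(3,2)X 1/2 ✓
(3,3)O 1/2 ✓
(3,4)O 2/3 ✓
(3,5)O 1/2 ✓

(0,4), (0,5), (1,4), (1,5), (2,4)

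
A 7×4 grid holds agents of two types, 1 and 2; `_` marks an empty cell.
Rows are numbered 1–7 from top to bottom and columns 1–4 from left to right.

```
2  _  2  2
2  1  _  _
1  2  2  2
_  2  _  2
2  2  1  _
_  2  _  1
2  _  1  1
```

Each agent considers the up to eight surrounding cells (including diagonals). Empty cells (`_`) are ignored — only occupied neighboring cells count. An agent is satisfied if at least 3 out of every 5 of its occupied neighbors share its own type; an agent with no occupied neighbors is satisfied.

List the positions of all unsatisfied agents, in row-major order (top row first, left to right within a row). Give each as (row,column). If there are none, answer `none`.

(1,1)2 1/2 not
(1,3)2 1/2 not
(1,4)2 1/1 satisfied
(2,1)2 2/4 not
(2,2)1 1/6 not
(3,1)1 1/4 not
(3,2)2 3/5 satisfied
(3,3)2 4/5 satisfied
(3,4)2 2/2 satisfied
(4,2)2 4/6 satisfied
(4,4)2 2/3 satisfied
(5,1)2 3/3 satisfied
(5,2)2 3/4 satisfied
(5,3)1 1/5 not
(6,2)2 3/5 satisfied
(6,4)1 3/3 satisfied
(7,1)2 1/1 satisfied
(7,3)1 2/3 satisfied
(7,4)1 2/2 satisfied

(1,1), (1,3), (2,1), (2,2), (3,1), (5,3)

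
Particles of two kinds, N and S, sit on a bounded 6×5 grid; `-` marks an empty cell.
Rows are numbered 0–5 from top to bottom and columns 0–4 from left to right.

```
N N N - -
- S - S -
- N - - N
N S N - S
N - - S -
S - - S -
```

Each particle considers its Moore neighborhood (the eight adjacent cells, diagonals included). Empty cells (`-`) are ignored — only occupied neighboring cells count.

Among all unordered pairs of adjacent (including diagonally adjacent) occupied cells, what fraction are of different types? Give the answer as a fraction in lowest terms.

Scan each occupied cell's neighbors to the right and below (and the two forward diagonals) so each pair is counted once.
From row 0: 4 unlike of 6 pairs (running 4/6).
From row 1: 2 unlike of 2 pairs (running 6/8).
From row 2: 2 unlike of 4 pairs (running 8/12).
From row 3: 4 unlike of 6 pairs (running 12/18).
From row 4: 1 unlike of 2 pairs (running 13/20).
Total adjacent occupied pairs: 20; unlike-type pairs: 13.
13/20 is already in lowest terms.

13/20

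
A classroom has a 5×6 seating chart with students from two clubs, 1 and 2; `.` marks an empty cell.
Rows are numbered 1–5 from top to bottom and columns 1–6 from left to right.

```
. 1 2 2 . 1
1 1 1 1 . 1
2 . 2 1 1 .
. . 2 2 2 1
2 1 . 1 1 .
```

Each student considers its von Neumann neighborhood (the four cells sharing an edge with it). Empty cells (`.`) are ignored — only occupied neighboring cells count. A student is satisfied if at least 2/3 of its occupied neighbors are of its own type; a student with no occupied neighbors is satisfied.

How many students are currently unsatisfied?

Row 1: (1,2)1 1/2 unhappy · (1,3)2 1/3 unhappy · (1,4)2 1/2 unhappy · (1,6)1 1/1 ok
Row 2: (2,1)1 1/2 unhappy · (2,2)1 3/3 ok · (2,3)1 2/4 unhappy · (2,4)1 2/3 ok · (2,6)1 1/1 ok
Row 3: (3,1)2 0/1 unhappy · (3,3)2 1/3 unhappy · (3,4)1 2/4 unhappy · (3,5)1 1/2 unhappy
Row 4: (4,3)2 2/2 ok · (4,4)2 2/4 unhappy · (4,5)2 1/4 unhappy · (4,6)1 0/1 unhappy
Row 5: (5,1)2 0/1 unhappy · (5,2)1 0/1 unhappy · (5,4)1 1/2 unhappy · (5,5)1 1/2 unhappy
Unsatisfied: (1,2), (1,3), (1,4), (2,1), (2,3), (3,1), (3,3), (3,4), (3,5), (4,4), (4,5), (4,6), (5,1), (5,2), (5,4), (5,5) — 16 in total.

16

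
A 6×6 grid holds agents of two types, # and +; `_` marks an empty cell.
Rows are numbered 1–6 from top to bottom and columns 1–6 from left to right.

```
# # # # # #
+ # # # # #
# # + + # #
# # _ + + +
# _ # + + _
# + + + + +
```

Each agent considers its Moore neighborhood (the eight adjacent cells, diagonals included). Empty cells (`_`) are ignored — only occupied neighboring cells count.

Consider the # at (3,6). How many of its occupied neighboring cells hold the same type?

3

Occupied neighbors of (3,6): (2,5)=#, (2,6)=#, (3,5)=#, (4,5)=+, (4,6)=+.
Same type (#): 3 of 5.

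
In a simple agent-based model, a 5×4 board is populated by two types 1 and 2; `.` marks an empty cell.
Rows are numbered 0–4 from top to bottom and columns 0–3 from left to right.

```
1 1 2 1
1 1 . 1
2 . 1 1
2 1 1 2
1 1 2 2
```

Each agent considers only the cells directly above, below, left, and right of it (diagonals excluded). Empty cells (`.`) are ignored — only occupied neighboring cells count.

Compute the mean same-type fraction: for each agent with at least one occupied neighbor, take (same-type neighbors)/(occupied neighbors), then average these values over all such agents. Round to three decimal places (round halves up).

0.630

(0,0)1 2/2
(0,1)1 2/3
(0,2)2 0/2
(0,3)1 1/2
(1,0)1 2/3
(1,1)1 2/2
(1,3)1 2/2
(2,0)2 1/2
(2,2)1 2/2
(2,3)1 2/3
(3,0)2 1/3
(3,1)1 2/3
(3,2)1 2/4
(3,3)2 1/3
(4,0)1 1/2
(4,1)1 2/3
(4,2)2 1/3
(4,3)2 2/2
Sum over 18 agents: 2/2 + 2/3 + 0/2 + 1/2 + 2/3 + 2/2 + 2/2 + 1/2 + 2/2 + 2/3 + 1/3 + 2/3 + 2/4 + 1/3 + 1/2 + 2/3 + 1/3 + 2/2 = 34/3; mean = 34/3 ÷ 18 = 17/27 = 0.629629… → 0.630.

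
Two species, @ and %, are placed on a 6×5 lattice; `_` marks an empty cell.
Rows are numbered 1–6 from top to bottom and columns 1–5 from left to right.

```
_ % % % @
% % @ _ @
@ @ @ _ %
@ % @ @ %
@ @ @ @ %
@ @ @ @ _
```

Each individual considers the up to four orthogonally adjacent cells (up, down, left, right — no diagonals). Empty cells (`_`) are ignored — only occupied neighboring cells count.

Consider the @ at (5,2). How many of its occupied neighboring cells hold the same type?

Occupied neighbors of (5,2): (4,2)=%, (6,2)=@, (5,1)=@, (5,3)=@.
Same type (@): 3 of 4.

3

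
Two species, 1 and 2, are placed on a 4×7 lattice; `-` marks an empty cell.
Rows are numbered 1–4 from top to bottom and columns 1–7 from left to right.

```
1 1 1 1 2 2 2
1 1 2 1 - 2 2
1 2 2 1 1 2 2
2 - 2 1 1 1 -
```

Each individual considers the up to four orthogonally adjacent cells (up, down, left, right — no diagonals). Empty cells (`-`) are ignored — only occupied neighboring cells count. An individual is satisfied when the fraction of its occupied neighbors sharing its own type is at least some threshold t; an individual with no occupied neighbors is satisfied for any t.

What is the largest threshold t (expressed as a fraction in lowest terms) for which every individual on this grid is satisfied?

Row 1: (1,1)1 2/2 · (1,2)1 3/3 · (1,3)1 2/3 · (1,4)1 2/3 · (1,5)2 1/2 · (1,6)2 3/3 · (1,7)2 2/2
Row 2: (2,1)1 3/3 · (2,2)1 2/4 · (2,3)2 1/4 · (2,4)1 2/3 · (2,6)2 3/3 · (2,7)2 3/3
Row 3: (3,1)1 1/3 · (3,2)2 1/3 · (3,3)2 3/4 · (3,4)1 3/4 · (3,5)1 2/3 · (3,6)2 2/4 · (3,7)2 2/2
Row 4: (4,1)2 0/1 · (4,3)2 1/2 · (4,4)1 2/3 · (4,5)1 3/3 · (4,6)1 1/2
The smallest same-type fraction is 0/1 at (4,1), which reduces to 0/1. Any threshold above that leaves this individual unsatisfied.

0/1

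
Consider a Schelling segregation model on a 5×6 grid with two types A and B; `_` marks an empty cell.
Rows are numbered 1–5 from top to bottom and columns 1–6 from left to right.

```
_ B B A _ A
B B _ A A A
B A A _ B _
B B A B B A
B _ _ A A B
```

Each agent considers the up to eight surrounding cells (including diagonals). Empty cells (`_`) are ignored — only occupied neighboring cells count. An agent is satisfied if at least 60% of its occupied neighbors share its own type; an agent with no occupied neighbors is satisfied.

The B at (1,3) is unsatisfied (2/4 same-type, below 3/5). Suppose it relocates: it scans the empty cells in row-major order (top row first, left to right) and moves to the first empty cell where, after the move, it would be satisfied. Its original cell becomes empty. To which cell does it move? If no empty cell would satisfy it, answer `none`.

(1,1)

Vacating (1,3). Empty cells in order:
  (1,1): 3/3 same-type → satisfied — stop here.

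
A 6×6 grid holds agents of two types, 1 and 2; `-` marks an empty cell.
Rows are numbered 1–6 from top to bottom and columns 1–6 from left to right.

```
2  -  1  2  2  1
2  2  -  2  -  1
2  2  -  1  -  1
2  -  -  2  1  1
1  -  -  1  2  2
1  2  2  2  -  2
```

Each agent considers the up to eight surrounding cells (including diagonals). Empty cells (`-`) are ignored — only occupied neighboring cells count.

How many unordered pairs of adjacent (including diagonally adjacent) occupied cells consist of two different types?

Scan each occupied cell's neighbors to the right and below (and the two forward diagonals) so each pair is counted once.
Row 1: 2(1,1)–2(2,1)= 2(1,1)–2(2,2)= 1(1,3)–2(1,4)≠ 1(1,3)–2(2,4)≠ 1(1,3)–2(2,2)≠ 2(1,4)–2(1,5)= 2(1,4)–2(2,4)= 2(1,5)–1(1,6)≠ 2(1,5)–1(2,6)≠ 2(1,5)–2(2,4)= 1(1,6)–1(2,6)=  → 5/11 unlike.
Row 2: 2(2,1)–2(2,2)= 2(2,1)–2(3,1)= 2(2,1)–2(3,2)= 2(2,2)–2(3,2)= 2(2,2)–2(3,1)= 2(2,4)–1(3,4)≠ 1(2,6)–1(3,6)=  → 1/7 unlike.
Row 3: 2(3,1)–2(3,2)= 2(3,1)–2(4,1)= 2(3,2)–2(4,1)= 1(3,4)–2(4,4)≠ 1(3,4)–1(4,5)= 1(3,6)–1(4,6)= 1(3,6)–1(4,5)=  → 1/7 unlike.
Row 4: 2(4,1)–1(5,1)≠ 2(4,4)–1(4,5)≠ 2(4,4)–1(5,4)≠ 2(4,4)–2(5,5)= 1(4,5)–1(4,6)= 1(4,5)–2(5,5)≠ 1(4,5)–2(5,6)≠ 1(4,5)–1(5,4)= 1(4,6)–2(5,6)≠ 1(4,6)–2(5,5)≠  → 7/10 unlike.
Row 5: 1(5,1)–1(6,1)= 1(5,1)–2(6,2)≠ 1(5,4)–2(5,5)≠ 1(5,4)–2(6,4)≠ 1(5,4)–2(6,3)≠ 2(5,5)–2(5,6)= 2(5,5)–2(6,6)= 2(5,5)–2(6,4)= 2(5,6)–2(6,6)=  → 4/9 unlike.
Row 6: 1(6,1)–2(6,2)≠ 2(6,2)–2(6,3)= 2(6,3)–2(6,4)=  → 1/3 unlike.
Total adjacent occupied pairs: 47; unlike-type pairs: 19.

19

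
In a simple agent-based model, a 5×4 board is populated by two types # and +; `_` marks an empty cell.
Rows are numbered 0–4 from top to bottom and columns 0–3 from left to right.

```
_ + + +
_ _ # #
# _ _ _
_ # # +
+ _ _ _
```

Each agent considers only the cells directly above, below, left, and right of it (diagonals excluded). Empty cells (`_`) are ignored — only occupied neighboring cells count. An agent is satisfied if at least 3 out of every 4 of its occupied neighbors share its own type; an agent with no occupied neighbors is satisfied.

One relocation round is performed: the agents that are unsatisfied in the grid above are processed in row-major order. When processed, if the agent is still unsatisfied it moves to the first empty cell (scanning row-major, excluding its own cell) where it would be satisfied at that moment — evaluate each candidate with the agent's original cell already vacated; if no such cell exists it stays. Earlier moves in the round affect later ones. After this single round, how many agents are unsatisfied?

0

Initially unsatisfied (in order): (0,2), (0,3), (1,2), (1,3), (3,2), (3,3).
  (0,2) → (0,0).
  (0,3) → (4,3).
  (1,2): now satisfied by earlier moves; stays.
  (1,3): now satisfied by earlier moves; stays.
  (3,2) → (0,3).
  (3,3): now satisfied by earlier moves; stays.
Resulting grid:
+ + _ #
_ _ # #
# _ _ _
_ # _ +
+ _ _ +
All satisfied now.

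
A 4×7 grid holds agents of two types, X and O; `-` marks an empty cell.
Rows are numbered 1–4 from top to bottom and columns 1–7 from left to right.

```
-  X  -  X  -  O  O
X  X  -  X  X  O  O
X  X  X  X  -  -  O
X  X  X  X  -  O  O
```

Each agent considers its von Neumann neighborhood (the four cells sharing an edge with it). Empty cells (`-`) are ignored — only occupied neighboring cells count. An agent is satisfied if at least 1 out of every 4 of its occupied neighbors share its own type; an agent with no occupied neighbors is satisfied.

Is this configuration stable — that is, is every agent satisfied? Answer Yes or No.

Row 1: (1,2)X 1/1 satisfied · (1,4)X 1/1 satisfied · (1,6)O 2/2 satisfied · (1,7)O 2/2 satisfied
Row 2: (2,1)X 2/2 satisfied · (2,2)X 3/3 satisfied · (2,4)X 3/3 satisfied · (2,5)X 1/2 satisfied · (2,6)O 2/3 satisfied · (2,7)O 3/3 satisfied
Row 3: (3,1)X 3/3 satisfied · (3,2)X 4/4 satisfied · (3,3)X 3/3 satisfied · (3,4)X 3/3 satisfied · (3,7)O 2/2 satisfied
Row 4: (4,1)X 2/2 satisfied · (4,2)X 3/3 satisfied · (4,3)X 3/3 satisfied · (4,4)X 2/2 satisfied · (4,6)O 1/1 satisfied · (4,7)O 2/2 satisfied
All meet the threshold, so the configuration is stable.

Yes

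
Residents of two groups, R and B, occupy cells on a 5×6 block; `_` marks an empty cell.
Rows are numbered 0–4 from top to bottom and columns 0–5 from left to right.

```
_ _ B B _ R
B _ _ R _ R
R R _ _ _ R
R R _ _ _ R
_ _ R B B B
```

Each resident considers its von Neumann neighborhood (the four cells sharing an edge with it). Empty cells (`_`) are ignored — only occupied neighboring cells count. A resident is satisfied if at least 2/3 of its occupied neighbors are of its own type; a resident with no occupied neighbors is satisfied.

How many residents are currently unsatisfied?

7

Row 0: (0,2)B 1/1 ✓ · (0,3)B 1/2 ✗ · (0,5)R 1/1 ✓
Row 1: (1,0)B 0/1 ✗ · (1,3)R 0/1 ✗ · (1,5)R 2/2 ✓
Row 2: (2,0)R 2/3 ✓ · (2,1)R 2/2 ✓ · (2,5)R 2/2 ✓
Row 3: (3,0)R 2/2 ✓ · (3,1)R 2/2 ✓ · (3,5)R 1/2 ✗
Row 4: (4,2)R 0/1 ✗ · (4,3)B 1/2 ✗ · (4,4)B 2/2 ✓ · (4,5)B 1/2 ✗
Unsatisfied: (0,3), (1,0), (1,3), (3,5), (4,2), (4,3), (4,5) — 7 in total.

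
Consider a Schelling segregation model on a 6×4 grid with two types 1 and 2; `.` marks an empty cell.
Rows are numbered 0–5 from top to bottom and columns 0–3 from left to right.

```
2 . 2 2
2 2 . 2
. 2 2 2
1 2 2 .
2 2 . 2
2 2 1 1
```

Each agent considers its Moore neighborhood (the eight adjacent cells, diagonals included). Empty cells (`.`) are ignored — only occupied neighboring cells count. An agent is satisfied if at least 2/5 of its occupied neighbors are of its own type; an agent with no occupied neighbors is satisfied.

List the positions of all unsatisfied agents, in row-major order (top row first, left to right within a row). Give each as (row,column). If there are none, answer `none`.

(3,0), (4,3), (5,2)

(0,0)2 2/2 satisfied
(0,2)2 3/3 satisfied
(0,3)2 2/2 satisfied
(1,0)2 3/3 satisfied
(1,1)2 5/5 satisfied
(1,3)2 4/4 satisfied
(2,1)2 5/6 satisfied
(2,2)2 6/6 satisfied
(2,3)2 3/3 satisfied
(3,0)1 0/4 not
(3,1)2 5/6 satisfied
(3,2)2 6/6 satisfied
(4,0)2 4/5 satisfied
(4,1)2 5/7 satisfied
(4,3)2 1/3 not
(5,0)2 3/3 satisfied
(5,1)2 3/4 satisfied
(5,2)1 1/4 not
(5,3)1 1/2 satisfied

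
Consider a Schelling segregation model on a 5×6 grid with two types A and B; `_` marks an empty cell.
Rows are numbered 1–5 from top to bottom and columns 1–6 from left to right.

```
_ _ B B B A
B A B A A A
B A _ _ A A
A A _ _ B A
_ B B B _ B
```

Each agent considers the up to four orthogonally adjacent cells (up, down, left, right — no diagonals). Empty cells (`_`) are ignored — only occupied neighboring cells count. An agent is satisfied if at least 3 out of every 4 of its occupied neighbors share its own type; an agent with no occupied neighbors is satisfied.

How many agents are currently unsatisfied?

(1,3)B 2/2 ✓
(1,4)B 2/3 ✗
(1,5)B 1/3 ✗
(1,6)A 1/2 ✗
(2,1)B 1/2 ✗
(2,2)A 1/3 ✗
(2,3)B 1/3 ✗
(2,4)A 1/3 ✗
(2,5)A 3/4 ✓
(2,6)A 3/3 ✓
(3,1)B 1/3 ✗
(3,2)A 2/3 ✗
(3,5)A 2/3 ✗
(3,6)A 3/3 ✓
(4,1)A 1/2 ✗
(4,2)A 2/3 ✗
(4,5)B 0/2 ✗
(4,6)A 1/3 ✗
(5,2)B 1/2 ✗
(5,3)B 2/2 ✓
(5,4)B 1/1 ✓
(5,6)B 0/1 ✗
Unsatisfied: (1,4), (1,5), (1,6), (2,1), (2,2), (2,3), (2,4), (3,1), (3,2), (3,5), (4,1), (4,2), (4,5), (4,6), (5,2), (5,6) — 16 in total.

16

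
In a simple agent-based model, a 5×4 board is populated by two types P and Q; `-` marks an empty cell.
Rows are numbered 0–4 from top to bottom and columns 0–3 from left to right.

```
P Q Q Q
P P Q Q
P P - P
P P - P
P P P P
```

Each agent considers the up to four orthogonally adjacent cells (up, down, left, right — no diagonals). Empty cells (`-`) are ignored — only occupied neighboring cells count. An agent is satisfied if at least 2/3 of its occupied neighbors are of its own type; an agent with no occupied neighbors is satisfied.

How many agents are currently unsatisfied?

Row 0: (0,0)P 1/2 not · (0,1)Q 1/3 not · (0,2)Q 3/3 satisfied · (0,3)Q 2/2 satisfied
Row 1: (1,0)P 3/3 satisfied · (1,1)P 2/4 not · (1,2)Q 2/3 satisfied · (1,3)Q 2/3 satisfied
Row 2: (2,0)P 3/3 satisfied · (2,1)P 3/3 satisfied · (2,3)P 1/2 not
Row 3: (3,0)P 3/3 satisfied · (3,1)P 3/3 satisfied · (3,3)P 2/2 satisfied
Row 4: (4,0)P 2/2 satisfied · (4,1)P 3/3 satisfied · (4,2)P 2/2 satisfied · (4,3)P 2/2 satisfied
Unsatisfied: (0,0), (0,1), (1,1), (2,3) — 4 in total.

4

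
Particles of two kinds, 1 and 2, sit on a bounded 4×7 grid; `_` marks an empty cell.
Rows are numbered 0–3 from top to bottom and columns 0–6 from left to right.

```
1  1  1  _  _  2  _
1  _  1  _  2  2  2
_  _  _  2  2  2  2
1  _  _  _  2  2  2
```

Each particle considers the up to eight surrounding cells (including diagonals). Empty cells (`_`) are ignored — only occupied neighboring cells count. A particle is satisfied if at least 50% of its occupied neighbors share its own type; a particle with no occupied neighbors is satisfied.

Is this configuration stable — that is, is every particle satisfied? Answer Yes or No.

Row 0: (0,0)1 2/2 ✓ · (0,1)1 4/4 ✓ · (0,2)1 2/2 ✓ · (0,5)2 3/3 ✓
Row 1: (1,0)1 2/2 ✓ · (1,2)1 2/3 ✓ · (1,4)2 5/5 ✓ · (1,5)2 6/6 ✓ · (1,6)2 4/4 ✓
Row 2: (2,3)2 3/4 ✓ · (2,4)2 6/6 ✓ · (2,5)2 8/8 ✓ · (2,6)2 5/5 ✓
Row 3: (3,0)1 0/0 ✓ · (3,4)2 4/4 ✓ · (3,5)2 5/5 ✓ · (3,6)2 3/3 ✓
All meet the threshold, so the configuration is stable.

Yes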